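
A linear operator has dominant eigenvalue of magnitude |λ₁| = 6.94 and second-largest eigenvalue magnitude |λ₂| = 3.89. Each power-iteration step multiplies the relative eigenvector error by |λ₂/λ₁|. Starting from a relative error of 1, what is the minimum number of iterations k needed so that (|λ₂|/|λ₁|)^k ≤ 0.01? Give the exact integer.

8

|λ₂/λ₁| = 3.89/6.94 = 0.56052
Need k ≥ ln(0.01) / ln(0.56052) = -4.6052 / -0.5789 ≈ 7.955
Smallest integer k satisfying the bound: 8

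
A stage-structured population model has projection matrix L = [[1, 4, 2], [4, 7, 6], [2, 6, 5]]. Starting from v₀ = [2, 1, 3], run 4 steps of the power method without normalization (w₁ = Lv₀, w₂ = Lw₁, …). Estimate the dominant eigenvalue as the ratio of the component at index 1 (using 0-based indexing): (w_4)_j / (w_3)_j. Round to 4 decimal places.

w1 = Lv₀ = (1·2 + 4·1 + 2·3; 4·2 + 7·1 + 6·3; 2·2 + 6·1 + 5·3) = (12, 33, 25)
w2 = Lw1 = (1·12 + 4·33 + 2·25; 4·12 + 7·33 + 6·25; 2·12 + 6·33 + 5·25) = (194, 429, 347)
w3 = Lw2 = (2604, 5861, 4697)
w4 = Lw3 = (35442, 79625, 63859)
Ratio at component: 79625 / 5861 = 13.5856

λ ≈ 13.5856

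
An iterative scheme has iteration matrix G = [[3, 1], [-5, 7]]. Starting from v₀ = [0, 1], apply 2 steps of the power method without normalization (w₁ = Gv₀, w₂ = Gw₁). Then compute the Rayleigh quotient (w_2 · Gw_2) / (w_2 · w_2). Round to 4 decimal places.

w1 = Gv₀ = (1, 7)
w2 = Gw1 = (10, 44)
Gw2 = (74, 258)
w2·Gw2 = 10·74 + 44·258 = 12092; w2·w2 = 10·10 + 44·44 = 2036
λ ≈ 12092/2036 = 5.9391

5.9391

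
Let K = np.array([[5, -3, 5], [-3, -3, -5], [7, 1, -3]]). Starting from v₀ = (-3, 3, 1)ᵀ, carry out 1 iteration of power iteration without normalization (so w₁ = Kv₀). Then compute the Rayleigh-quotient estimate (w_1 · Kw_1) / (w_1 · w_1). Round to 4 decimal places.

λ ≈ 5.0846

w1 = Kv₀ = (-19, -5, -21)
Kw1 = (-185, 177, -75)
w1·Kw1 = (-19)·(-185) + (-5)·177 + (-21)·(-75) = 4205; w1·w1 = (-19)·(-19) + (-5)·(-5) + (-21)·(-21) = 827
λ ≈ 4205/827 = 5.0846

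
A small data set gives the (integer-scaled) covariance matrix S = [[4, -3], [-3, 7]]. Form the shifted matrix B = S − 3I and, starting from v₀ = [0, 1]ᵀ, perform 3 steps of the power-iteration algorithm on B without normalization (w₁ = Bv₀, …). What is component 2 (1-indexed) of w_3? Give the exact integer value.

145

B = S − 3I has rows (1, -3); (-3, 4)
w1 = Bv₀ = (1·0 + (-3)·1; (-3)·0 + 4·1) = (-3, 4)
w2 = Bw1 = (1·(-3) + (-3)·4; (-3)·(-3) + 4·4) = (-15, 25)
w3 = Bw2 = (-90, 145)
Requested component of w3: 145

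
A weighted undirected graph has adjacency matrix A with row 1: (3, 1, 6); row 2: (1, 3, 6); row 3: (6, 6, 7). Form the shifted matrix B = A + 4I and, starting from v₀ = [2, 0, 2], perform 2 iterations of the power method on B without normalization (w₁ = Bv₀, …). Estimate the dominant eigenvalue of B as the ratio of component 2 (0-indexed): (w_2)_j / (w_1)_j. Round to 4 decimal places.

18.0588

B = A + 4I has rows (7, 1, 6); (1, 7, 6); (6, 6, 11)
w1 = Bv₀ = (26, 14, 34)
w2 = Bw1 = (400, 328, 614)
Ratio: 614/34 = 18.0588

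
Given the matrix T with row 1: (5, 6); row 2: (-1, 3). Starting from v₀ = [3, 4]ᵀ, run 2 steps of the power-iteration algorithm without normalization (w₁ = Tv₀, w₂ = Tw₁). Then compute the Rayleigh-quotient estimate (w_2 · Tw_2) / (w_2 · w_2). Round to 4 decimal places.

4.7550

w1 = Tv₀ = (5·3 + 6·4; (-1)·3 + 3·4) = (39, 9)
w2 = Tw1 = (5·39 + 6·9; (-1)·39 + 3·9) = (249, -12)
Tw2 = (1173, -285)
w2·Tw2 = 249·1173 + (-12)·(-285) = 295497; w2·w2 = 249·249 + (-12)·(-12) = 62145
λ ≈ 295497/62145 = 4.7550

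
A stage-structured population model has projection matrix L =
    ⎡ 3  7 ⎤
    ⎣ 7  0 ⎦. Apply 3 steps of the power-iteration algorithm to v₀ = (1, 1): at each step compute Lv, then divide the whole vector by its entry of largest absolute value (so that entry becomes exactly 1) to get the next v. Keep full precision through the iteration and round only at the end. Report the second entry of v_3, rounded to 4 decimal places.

Lv0 = (10.00000, 7.00000); divide by 10.00000 → v1 = (1.00000, 0.70000)
Lv1 = (7.90000, 7.00000); divide by 7.90000 → v2 = (1.00000, 0.88608)
Lv2 = (9.20253, 7.00000); divide by 9.20253 → v3 = (1.00000, 0.76066)
Requested entry of v3: 553/727 = 0.7607

0.7607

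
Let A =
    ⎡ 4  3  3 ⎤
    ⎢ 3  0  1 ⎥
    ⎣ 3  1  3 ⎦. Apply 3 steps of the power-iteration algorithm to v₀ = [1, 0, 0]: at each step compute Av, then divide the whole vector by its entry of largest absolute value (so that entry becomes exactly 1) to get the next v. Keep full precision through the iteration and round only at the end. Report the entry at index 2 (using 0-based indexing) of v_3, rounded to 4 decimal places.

0.7470

Av0 = (4.00000, 3.00000, 3.00000); divide by 4.00000 → v1 = (1.00000, 0.75000, 0.75000)
Av1 = (8.50000, 3.75000, 6.00000); divide by 8.50000 → v2 = (1.00000, 0.44118, 0.70588)
Av2 = (7.44118, 3.70588, 5.55882); divide by 7.44118 → v3 = (1.00000, 0.49802, 0.74704)
Requested entry of v3: 189/253 = 0.7470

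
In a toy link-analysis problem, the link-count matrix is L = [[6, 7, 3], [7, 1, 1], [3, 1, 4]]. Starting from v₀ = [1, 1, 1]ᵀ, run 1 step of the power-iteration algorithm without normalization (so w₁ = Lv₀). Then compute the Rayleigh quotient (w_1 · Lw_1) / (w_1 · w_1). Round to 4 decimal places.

11.9726

w1 = Lv₀ = (16, 9, 8)
Lw1 = (183, 129, 89)
w1·Lw1 = 16·183 + 9·129 + 8·89 = 4801; w1·w1 = 16·16 + 9·9 + 8·8 = 401
λ ≈ 4801/401 = 11.9726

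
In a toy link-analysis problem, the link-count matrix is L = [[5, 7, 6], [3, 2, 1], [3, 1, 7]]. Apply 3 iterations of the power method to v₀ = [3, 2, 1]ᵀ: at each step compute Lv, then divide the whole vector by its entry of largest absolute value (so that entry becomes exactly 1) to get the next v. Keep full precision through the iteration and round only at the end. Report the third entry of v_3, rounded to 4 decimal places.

0.6789

Lv0 = (35.00000, 14.00000, 18.00000); divide by 35.00000 → v1 = (1.00000, 0.40000, 0.51429)
Lv1 = (10.88571, 4.31429, 7.00000); divide by 10.88571 → v2 = (1.00000, 0.39633, 0.64304)
Lv2 = (11.63255, 4.43570, 7.89764); divide by 11.63255 → v3 = (1.00000, 0.38132, 0.67893)
Requested entry of v3: 3009/4432 = 0.6789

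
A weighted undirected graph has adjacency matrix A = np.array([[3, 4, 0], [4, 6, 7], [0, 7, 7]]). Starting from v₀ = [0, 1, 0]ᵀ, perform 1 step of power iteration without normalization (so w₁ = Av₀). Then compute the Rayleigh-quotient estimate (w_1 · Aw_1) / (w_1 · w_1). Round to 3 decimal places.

w1 = Av₀ = (3·0 + 4·1 + 0·0; 4·0 + 6·1 + 7·0; 0·0 + 7·1 + 7·0) = (4, 6, 7)
Aw1 = (36, 101, 91)
w1·Aw1 = 4·36 + 6·101 + 7·91 = 1387; w1·w1 = 4·4 + 6·6 + 7·7 = 101
λ ≈ 1387/101 = 13.733

λ ≈ 13.733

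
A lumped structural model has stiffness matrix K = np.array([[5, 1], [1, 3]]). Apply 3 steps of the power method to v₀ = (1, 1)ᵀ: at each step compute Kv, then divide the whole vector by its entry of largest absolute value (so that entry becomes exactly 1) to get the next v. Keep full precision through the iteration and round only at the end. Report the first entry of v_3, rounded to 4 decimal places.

1.0000

Kv0 = (6.00000, 4.00000); divide by 6.00000 → v1 = (1.00000, 0.66667)
Kv1 = (5.66667, 3.00000); divide by 5.66667 → v2 = (1.00000, 0.52941)
Kv2 = (5.52941, 2.58824); divide by 5.52941 → v3 = (1.00000, 0.46809)
Requested entry of v3: 188/188 = 1.0000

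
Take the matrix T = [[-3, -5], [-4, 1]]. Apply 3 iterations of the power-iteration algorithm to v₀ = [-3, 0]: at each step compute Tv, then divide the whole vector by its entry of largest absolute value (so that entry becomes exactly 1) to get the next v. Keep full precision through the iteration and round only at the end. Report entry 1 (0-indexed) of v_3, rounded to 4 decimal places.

0.8504

Tv0 = (9.00000, 12.00000); divide by 12.00000 → v1 = (0.75000, 1.00000)
Tv1 = (-7.25000, -2.00000); divide by -7.25000 → v2 = (1.00000, 0.27586)
Tv2 = (-4.37931, -3.72414); divide by -4.37931 → v3 = (1.00000, 0.85039)
Requested entry of v3: 324/381 = 0.8504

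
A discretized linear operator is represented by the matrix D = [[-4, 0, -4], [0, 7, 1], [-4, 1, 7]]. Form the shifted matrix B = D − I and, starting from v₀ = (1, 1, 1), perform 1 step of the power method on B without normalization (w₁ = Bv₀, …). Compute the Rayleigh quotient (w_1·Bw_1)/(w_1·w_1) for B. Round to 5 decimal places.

B = D − I has rows (-5, 0, -4); (0, 6, 1); (-4, 1, 6)
w1 = Bv₀ = ((-5)·1 + 0·1 + (-4)·1; 0·1 + 6·1 + 1·1; (-4)·1 + 1·1 + 6·1) = (-9, 7, 3)
Bw1 = (33, 45, 61)
w1·Bw1 = 201; w1·w1 = 139; μ ≈ 201/139 = 1.44604

μ ≈ 1.44604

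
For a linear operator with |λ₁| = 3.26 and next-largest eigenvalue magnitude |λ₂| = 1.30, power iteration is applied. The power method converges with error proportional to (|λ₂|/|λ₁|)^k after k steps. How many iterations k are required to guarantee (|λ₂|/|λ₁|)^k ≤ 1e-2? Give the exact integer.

6

|λ₂/λ₁| = 1.30/3.26 = 0.39877
Need k ≥ ln(1e-2) / ln(0.39877) = -4.6052 / -0.9194 ≈ 5.009
Smallest integer k satisfying the bound: 6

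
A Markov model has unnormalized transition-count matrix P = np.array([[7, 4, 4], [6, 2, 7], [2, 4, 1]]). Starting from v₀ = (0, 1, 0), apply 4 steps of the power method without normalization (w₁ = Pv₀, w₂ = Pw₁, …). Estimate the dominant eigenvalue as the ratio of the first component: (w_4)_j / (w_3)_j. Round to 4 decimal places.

w1 = Pv₀ = (4, 2, 4)
w2 = Pw1 = (52, 56, 20)
w3 = Pw2 = (668, 564, 348)
w4 = Pw3 = (8324, 7572, 3940)
Ratio at component: 8324 / 668 = 12.4611

12.4611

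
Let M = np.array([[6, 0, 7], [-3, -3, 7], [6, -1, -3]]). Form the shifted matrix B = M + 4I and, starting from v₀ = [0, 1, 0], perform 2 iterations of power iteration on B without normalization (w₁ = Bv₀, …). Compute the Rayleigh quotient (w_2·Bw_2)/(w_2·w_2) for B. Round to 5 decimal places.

B = M + 4I has rows (10, 0, 7); (-3, 1, 7); (6, -1, 1)
w1 = Bv₀ = (10·0 + 0·1 + 7·0; (-3)·0 + 1·1 + 7·0; 6·0 + (-1)·1 + 1·0) = (0, 1, -1)
w2 = Bw1 = (10·0 + 0·1 + 7·(-1); (-3)·0 + 1·1 + 7·(-1); 6·0 + (-1)·1 + 1·(-1)) = (-7, -6, -2)
Bw2 = (-84, 1, -38)
w2·Bw2 = 658; w2·w2 = 89; μ ≈ 658/89 = 7.39326

7.39326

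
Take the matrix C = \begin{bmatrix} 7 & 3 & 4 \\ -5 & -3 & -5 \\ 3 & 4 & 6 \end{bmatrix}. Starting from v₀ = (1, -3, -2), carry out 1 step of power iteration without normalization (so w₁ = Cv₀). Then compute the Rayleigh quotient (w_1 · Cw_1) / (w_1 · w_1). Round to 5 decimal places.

λ ≈ 6.51560

w1 = Cv₀ = (7·1 + 3·(-3) + 4·(-2); (-5)·1 + (-3)·(-3) + (-5)·(-2); 3·1 + 4·(-3) + 6·(-2)) = (-10, 14, -21)
Cw1 = (-112, 113, -100)
w1·Cw1 = (-10)·(-112) + 14·113 + (-21)·(-100) = 4802; w1·w1 = (-10)·(-10) + 14·14 + (-21)·(-21) = 737
λ ≈ 4802/737 = 6.51560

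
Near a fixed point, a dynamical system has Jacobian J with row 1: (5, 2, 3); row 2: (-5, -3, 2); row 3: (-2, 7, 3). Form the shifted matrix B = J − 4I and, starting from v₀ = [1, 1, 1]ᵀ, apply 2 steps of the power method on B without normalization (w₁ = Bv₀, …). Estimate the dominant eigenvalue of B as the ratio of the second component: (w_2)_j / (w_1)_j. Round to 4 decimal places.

-4.8000

B = J − 4I has rows (1, 2, 3); (-5, -7, 2); (-2, 7, -1)
w1 = Bv₀ = (6, -10, 4)
w2 = Bw1 = (-2, 48, -86)
Ratio: 48/-10 = -4.8000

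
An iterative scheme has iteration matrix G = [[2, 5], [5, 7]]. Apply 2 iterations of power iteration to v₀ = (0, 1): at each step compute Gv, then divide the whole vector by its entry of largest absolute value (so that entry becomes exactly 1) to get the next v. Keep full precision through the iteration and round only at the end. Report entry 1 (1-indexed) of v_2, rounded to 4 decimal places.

0.6081

Gv0 = (5.00000, 7.00000); divide by 7.00000 → v1 = (0.71429, 1.00000)
Gv1 = (6.42857, 10.57143); divide by 10.57143 → v2 = (0.60811, 1.00000)
Requested entry of v2: 45/74 = 0.6081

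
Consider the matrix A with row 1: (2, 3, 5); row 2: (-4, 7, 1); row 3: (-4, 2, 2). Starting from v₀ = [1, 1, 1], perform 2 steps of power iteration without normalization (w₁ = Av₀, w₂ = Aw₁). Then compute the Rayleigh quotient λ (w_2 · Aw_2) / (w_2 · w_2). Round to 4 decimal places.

w1 = Av₀ = (2·1 + 3·1 + 5·1; (-4)·1 + 7·1 + 1·1; (-4)·1 + 2·1 + 2·1) = (10, 4, 0)
w2 = Aw1 = (2·10 + 3·4 + 5·0; (-4)·10 + 7·4 + 1·0; (-4)·10 + 2·4 + 2·0) = (32, -12, -32)
Aw2 = (-132, -244, -216)
w2·Aw2 = 32·(-132) + (-12)·(-244) + (-32)·(-216) = 5616; w2·w2 = 32·32 + (-12)·(-12) + (-32)·(-32) = 2192
λ ≈ 5616/2192 = 2.5620

λ ≈ 2.5620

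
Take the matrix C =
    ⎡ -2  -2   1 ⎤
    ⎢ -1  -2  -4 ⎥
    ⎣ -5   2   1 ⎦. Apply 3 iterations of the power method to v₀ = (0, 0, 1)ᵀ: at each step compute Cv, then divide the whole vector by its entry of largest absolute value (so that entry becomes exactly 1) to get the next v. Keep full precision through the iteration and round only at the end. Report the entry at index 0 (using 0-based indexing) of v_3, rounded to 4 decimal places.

0.7805

Cv0 = (1.00000, -4.00000, 1.00000); divide by -4.00000 → v1 = (-0.25000, 1.00000, -0.25000)
Cv1 = (-1.75000, -0.75000, 3.00000); divide by 3.00000 → v2 = (-0.58333, -0.25000, 1.00000)
Cv2 = (2.66667, -2.91667, 3.41667); divide by 3.41667 → v3 = (0.78049, -0.85366, 1.00000)
Requested entry of v3: -32/-41 = 0.7805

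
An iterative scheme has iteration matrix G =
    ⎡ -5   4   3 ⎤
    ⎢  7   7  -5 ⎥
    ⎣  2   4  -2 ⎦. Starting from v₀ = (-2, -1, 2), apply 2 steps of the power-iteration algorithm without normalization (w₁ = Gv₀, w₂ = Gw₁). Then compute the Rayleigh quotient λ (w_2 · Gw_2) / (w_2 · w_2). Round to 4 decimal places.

λ ≈ 0.6464

w1 = Gv₀ = ((-5)·(-2) + 4·(-1) + 3·2; 7·(-2) + 7·(-1) + (-5)·2; 2·(-2) + 4·(-1) + (-2)·2) = (12, -31, -12)
w2 = Gw1 = ((-5)·12 + 4·(-31) + 3·(-12); 7·12 + 7·(-31) + (-5)·(-12); 2·12 + 4·(-31) + (-2)·(-12)) = (-220, -73, -76)
Gw2 = (580, -1671, -580)
w2·Gw2 = (-220)·580 + (-73)·(-1671) + (-76)·(-580) = 38463; w2·w2 = (-220)·(-220) + (-73)·(-73) + (-76)·(-76) = 59505
λ ≈ 38463/59505 = 0.6464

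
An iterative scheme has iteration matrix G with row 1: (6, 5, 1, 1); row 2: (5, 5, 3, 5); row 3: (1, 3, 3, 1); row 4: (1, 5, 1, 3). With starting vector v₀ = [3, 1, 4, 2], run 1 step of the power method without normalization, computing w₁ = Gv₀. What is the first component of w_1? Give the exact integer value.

29

w1 = Gv₀ = (6·3 + 5·1 + 1·4 + 1·2; 5·3 + 5·1 + 3·4 + 5·2; 1·3 + 3·1 + 3·4 + 1·2; 1·3 + 5·1 + 1·4 + 3·2) = (29, 42, 20, 18)
The requested component of w1 is 29.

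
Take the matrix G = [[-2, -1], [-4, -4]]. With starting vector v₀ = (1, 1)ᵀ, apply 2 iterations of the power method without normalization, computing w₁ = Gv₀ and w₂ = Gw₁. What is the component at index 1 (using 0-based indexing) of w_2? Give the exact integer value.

w1 = Gv₀ = ((-2)·1 + (-1)·1; (-4)·1 + (-4)·1) = (-3, -8)
w2 = Gw1 = ((-2)·(-3) + (-1)·(-8); (-4)·(-3) + (-4)·(-8)) = (14, 44)
The requested component of w2 is 44.

44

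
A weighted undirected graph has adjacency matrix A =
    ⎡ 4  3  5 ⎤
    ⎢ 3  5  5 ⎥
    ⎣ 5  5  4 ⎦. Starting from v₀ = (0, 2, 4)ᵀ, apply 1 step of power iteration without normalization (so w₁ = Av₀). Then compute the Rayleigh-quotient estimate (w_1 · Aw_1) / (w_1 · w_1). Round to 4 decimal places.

w1 = Av₀ = (4·0 + 3·2 + 5·4; 3·0 + 5·2 + 5·4; 5·0 + 5·2 + 4·4) = (26, 30, 26)
Aw1 = (324, 358, 384)
w1·Aw1 = 26·324 + 30·358 + 26·384 = 29148; w1·w1 = 26·26 + 30·30 + 26·26 = 2252
λ ≈ 29148/2252 = 12.9432

λ ≈ 12.9432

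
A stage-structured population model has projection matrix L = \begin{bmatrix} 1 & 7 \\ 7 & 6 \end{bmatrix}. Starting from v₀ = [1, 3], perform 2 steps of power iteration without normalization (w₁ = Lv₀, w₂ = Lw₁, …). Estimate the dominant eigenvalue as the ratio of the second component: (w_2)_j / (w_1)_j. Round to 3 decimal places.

λ ≈ 12.160

w1 = Lv₀ = (1·1 + 7·3; 7·1 + 6·3) = (22, 25)
w2 = Lw1 = (1·22 + 7·25; 7·22 + 6·25) = (197, 304)
Ratio at component: 304 / 25 = 12.160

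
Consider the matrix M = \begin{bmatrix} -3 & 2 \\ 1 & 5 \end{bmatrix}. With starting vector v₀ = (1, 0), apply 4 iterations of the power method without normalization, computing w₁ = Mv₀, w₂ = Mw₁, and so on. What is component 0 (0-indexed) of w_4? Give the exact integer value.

w1 = Mv₀ = ((-3)·1 + 2·0; 1·1 + 5·0) = (-3, 1)
w2 = Mw1 = ((-3)·(-3) + 2·1; 1·(-3) + 5·1) = (11, 2)
w3 = Mw2 = (-29, 21)
w4 = Mw3 = (129, 76)
The requested component of w4 is 129.

129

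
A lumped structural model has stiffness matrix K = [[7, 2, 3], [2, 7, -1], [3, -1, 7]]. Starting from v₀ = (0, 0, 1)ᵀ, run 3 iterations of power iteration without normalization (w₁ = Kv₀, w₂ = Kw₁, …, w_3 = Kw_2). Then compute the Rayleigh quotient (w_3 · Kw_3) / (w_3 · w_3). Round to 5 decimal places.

λ ≈ 9.88217

w1 = Kv₀ = (7·0 + 2·0 + 3·1; 2·0 + 7·0 + (-1)·1; 3·0 + (-1)·0 + 7·1) = (3, -1, 7)
w2 = Kw1 = (7·3 + 2·(-1) + 3·7; 2·3 + 7·(-1) + (-1)·7; 3·3 + (-1)·(-1) + 7·7) = (40, -8, 59)
w3 = Kw2 = (441, -35, 541)
Kw3 = (4640, 96, 5145)
w3·Kw3 = 441·4640 + (-35)·96 + 541·5145 = 4826325; w3·w3 = 441·441 + (-35)·(-35) + 541·541 = 488387
λ ≈ 4826325/488387 = 9.88217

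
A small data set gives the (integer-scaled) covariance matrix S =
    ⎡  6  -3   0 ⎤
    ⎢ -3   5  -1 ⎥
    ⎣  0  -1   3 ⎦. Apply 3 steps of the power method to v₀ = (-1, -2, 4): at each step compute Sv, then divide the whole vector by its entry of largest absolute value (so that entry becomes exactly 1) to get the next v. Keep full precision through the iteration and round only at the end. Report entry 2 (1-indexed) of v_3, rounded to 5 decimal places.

1.00000

Sv0 = (0.000000, -11.000000, 14.000000); divide by 14.000000 → v1 = (0.000000, -0.785714, 1.000000)
Sv1 = (2.357143, -4.928571, 3.785714); divide by -4.928571 → v2 = (-0.478261, 1.000000, -0.768116)
Sv2 = (-5.869565, 7.202899, -3.304348); divide by 7.202899 → v3 = (-0.814889, 1.000000, -0.458753)
Requested entry of v3: -497/-497 = 1.00000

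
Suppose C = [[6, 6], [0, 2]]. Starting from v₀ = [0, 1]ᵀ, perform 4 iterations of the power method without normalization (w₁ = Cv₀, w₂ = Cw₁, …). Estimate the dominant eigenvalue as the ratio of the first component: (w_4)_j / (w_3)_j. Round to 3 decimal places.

6.154

w1 = Cv₀ = (6·0 + 6·1; 0·0 + 2·1) = (6, 2)
w2 = Cw1 = (6·6 + 6·2; 0·6 + 2·2) = (48, 4)
w3 = Cw2 = (312, 8)
w4 = Cw3 = (1920, 16)
Ratio at component: 1920 / 312 = 6.154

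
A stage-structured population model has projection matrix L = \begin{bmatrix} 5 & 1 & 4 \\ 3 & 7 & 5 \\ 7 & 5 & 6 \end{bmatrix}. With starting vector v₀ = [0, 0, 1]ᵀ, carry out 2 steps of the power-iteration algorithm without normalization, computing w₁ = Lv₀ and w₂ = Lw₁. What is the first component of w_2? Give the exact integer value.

49

w1 = Lv₀ = (5·0 + 1·0 + 4·1; 3·0 + 7·0 + 5·1; 7·0 + 5·0 + 6·1) = (4, 5, 6)
w2 = Lw1 = (5·4 + 1·5 + 4·6; 3·4 + 7·5 + 5·6; 7·4 + 5·5 + 6·6) = (49, 77, 89)
The requested component of w2 is 49.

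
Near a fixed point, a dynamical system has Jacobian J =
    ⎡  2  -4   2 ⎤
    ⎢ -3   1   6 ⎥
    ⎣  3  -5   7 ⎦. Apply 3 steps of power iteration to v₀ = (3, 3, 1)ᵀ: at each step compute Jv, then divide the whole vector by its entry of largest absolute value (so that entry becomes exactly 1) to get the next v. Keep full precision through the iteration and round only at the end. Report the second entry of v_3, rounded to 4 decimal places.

Jv0 = (-4.00000, 0.00000, 1.00000); divide by -4.00000 → v1 = (1.00000, 0.00000, -0.25000)
Jv1 = (1.50000, -4.50000, 1.25000); divide by -4.50000 → v2 = (-0.33333, 1.00000, -0.27778)
Jv2 = (-5.22222, 0.33333, -7.94444); divide by -7.94444 → v3 = (0.65734, -0.04196, 1.00000)
Requested entry of v3: 6/-143 = -0.0420

-0.0420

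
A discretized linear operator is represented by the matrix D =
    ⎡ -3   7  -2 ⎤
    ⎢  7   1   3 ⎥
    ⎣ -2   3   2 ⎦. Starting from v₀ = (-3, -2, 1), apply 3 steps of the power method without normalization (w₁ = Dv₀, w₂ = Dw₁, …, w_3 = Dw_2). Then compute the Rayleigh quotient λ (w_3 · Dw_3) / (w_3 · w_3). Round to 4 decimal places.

w1 = Dv₀ = (-7, -20, 2)
w2 = Dw1 = (-123, -63, -42)
w3 = Dw2 = (12, -1050, -27)
Dw3 = (-7332, -1047, -3228)
w3·Dw3 = 12·(-7332) + (-1050)·(-1047) + (-27)·(-3228) = 1098522; w3·w3 = 12·12 + (-1050)·(-1050) + (-27)·(-27) = 1103373
λ ≈ 1098522/1103373 = 0.9956

λ ≈ 0.9956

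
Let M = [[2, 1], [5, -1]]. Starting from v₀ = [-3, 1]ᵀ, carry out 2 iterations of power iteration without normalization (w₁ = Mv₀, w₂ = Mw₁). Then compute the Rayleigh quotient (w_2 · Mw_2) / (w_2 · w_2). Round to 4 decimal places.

3.5337

w1 = Mv₀ = (-5, -16)
w2 = Mw1 = (-26, -9)
Mw2 = (-61, -121)
w2·Mw2 = (-26)·(-61) + (-9)·(-121) = 2675; w2·w2 = (-26)·(-26) + (-9)·(-9) = 757
λ ≈ 2675/757 = 3.5337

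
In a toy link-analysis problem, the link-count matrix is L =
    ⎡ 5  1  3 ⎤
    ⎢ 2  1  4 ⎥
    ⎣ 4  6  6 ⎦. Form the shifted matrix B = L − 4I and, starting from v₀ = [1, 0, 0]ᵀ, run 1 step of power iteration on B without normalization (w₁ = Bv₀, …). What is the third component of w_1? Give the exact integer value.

B = L − 4I has rows (1, 1, 3); (2, -3, 4); (4, 6, 2)
w1 = Bv₀ = (1, 2, 4)
Requested component of w1: 4

4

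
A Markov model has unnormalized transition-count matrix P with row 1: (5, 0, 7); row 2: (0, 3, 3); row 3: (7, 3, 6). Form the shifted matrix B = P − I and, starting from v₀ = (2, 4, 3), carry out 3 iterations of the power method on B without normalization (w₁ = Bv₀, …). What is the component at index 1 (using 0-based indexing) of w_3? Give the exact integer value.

1691

B = P − I has rows (4, 0, 7); (0, 2, 3); (7, 3, 5)
w1 = Bv₀ = (4·2 + 0·4 + 7·3; 0·2 + 2·4 + 3·3; 7·2 + 3·4 + 5·3) = (29, 17, 41)
w2 = Bw1 = (4·29 + 0·17 + 7·41; 0·29 + 2·17 + 3·41; 7·29 + 3·17 + 5·41) = (403, 157, 459)
w3 = Bw2 = (4825, 1691, 5587)
Requested component of w3: 1691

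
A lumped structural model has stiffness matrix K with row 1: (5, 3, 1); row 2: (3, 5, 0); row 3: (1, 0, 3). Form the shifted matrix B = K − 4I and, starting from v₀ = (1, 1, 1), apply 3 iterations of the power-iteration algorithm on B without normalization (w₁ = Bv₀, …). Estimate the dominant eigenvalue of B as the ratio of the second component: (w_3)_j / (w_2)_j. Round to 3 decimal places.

B = K − 4I has rows (1, 3, 1); (3, 1, 0); (1, 0, -1)
w1 = Bv₀ = (1·1 + 3·1 + 1·1; 3·1 + 1·1 + 0·1; 1·1 + 0·1 + (-1)·1) = (5, 4, 0)
w2 = Bw1 = (1·5 + 3·4 + 1·0; 3·5 + 1·4 + 0·0; 1·5 + 0·4 + (-1)·0) = (17, 19, 5)
w3 = Bw2 = (79, 70, 12)
Ratio: 70/19 = 3.684

μ ≈ 3.684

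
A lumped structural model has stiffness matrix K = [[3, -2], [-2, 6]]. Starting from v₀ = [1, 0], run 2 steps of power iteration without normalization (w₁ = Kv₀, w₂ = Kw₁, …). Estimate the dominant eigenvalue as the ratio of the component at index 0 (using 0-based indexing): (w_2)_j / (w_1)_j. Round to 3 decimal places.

λ ≈ 4.333

w1 = Kv₀ = (3, -2)
w2 = Kw1 = (13, -18)
Ratio at component: 13 / 3 = 4.333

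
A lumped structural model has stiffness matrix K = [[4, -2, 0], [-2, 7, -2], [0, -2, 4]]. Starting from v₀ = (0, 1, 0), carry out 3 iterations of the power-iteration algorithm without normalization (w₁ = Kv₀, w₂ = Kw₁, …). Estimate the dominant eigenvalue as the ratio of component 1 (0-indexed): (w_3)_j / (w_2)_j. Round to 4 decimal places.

w1 = Kv₀ = (4·0 + (-2)·1 + 0·0; (-2)·0 + 7·1 + (-2)·0; 0·0 + (-2)·1 + 4·0) = (-2, 7, -2)
w2 = Kw1 = (4·(-2) + (-2)·7 + 0·(-2); (-2)·(-2) + 7·7 + (-2)·(-2); 0·(-2) + (-2)·7 + 4·(-2)) = (-22, 57, -22)
w3 = Kw2 = (-202, 487, -202)
Ratio at component: 487 / 57 = 8.5439

8.5439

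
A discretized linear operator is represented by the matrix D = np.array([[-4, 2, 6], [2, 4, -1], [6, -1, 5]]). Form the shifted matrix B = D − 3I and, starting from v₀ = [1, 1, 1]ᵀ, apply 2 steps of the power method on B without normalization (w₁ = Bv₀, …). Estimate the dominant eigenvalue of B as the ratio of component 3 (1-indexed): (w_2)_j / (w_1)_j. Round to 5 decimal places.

B = D − 3I has rows (-7, 2, 6); (2, 1, -1); (6, -1, 2)
w1 = Bv₀ = (1, 2, 7)
w2 = Bw1 = (39, -3, 18)
Ratio: 18/7 = 2.57143

μ ≈ 2.57143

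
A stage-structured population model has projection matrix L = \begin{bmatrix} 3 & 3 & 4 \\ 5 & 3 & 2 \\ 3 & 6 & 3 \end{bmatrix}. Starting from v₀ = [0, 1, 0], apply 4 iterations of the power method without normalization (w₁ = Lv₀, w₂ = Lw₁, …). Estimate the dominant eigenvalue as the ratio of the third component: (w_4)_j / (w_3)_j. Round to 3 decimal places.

10.736

w1 = Lv₀ = (3·0 + 3·1 + 4·0; 5·0 + 3·1 + 2·0; 3·0 + 6·1 + 3·0) = (3, 3, 6)
w2 = Lw1 = (3·3 + 3·3 + 4·6; 5·3 + 3·3 + 2·6; 3·3 + 6·3 + 3·6) = (42, 36, 45)
w3 = Lw2 = (414, 408, 477)
w4 = Lw3 = (4374, 4248, 5121)
Ratio at component: 5121 / 477 = 10.736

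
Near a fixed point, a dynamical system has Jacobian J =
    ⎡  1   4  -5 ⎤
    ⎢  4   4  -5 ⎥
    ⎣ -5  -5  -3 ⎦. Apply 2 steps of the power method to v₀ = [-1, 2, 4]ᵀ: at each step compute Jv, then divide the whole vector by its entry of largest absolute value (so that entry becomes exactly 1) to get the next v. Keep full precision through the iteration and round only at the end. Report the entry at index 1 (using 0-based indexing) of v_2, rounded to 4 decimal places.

Jv0 = (-13.00000, -16.00000, -17.00000); divide by -17.00000 → v1 = (0.76471, 0.94118, 1.00000)
Jv1 = (-0.47059, 1.82353, -11.52941); divide by -11.52941 → v2 = (0.04082, -0.15816, 1.00000)
Requested entry of v2: -31/196 = -0.1582

-0.1582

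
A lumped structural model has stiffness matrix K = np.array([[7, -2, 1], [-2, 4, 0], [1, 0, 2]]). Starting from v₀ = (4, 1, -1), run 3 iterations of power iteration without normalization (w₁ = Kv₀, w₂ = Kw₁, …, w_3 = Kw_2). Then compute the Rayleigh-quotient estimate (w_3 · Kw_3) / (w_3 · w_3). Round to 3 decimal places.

8.123

w1 = Kv₀ = (25, -4, 2)
w2 = Kw1 = (185, -66, 29)
w3 = Kw2 = (1456, -634, 243)
Kw3 = (11703, -5448, 1942)
w3·Kw3 = 1456·11703 + (-634)·(-5448) + 243·1942 = 20965506; w3·w3 = 1456·1456 + (-634)·(-634) + 243·243 = 2580941
λ ≈ 20965506/2580941 = 8.123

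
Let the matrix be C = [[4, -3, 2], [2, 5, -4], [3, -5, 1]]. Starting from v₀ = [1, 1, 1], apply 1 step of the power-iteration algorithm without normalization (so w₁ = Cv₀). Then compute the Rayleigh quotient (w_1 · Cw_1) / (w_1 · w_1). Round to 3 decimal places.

w1 = Cv₀ = (3, 3, -1)
Cw1 = (1, 25, -7)
w1·Cw1 = 3·1 + 3·25 + (-1)·(-7) = 85; w1·w1 = 3·3 + 3·3 + (-1)·(-1) = 19
λ ≈ 85/19 = 4.474

λ ≈ 4.474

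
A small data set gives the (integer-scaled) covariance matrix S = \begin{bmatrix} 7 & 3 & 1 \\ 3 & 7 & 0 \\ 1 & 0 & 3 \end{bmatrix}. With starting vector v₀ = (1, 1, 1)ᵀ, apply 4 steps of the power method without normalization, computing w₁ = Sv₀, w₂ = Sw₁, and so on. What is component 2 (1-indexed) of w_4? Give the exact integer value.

10705

w1 = Sv₀ = (7·1 + 3·1 + 1·1; 3·1 + 7·1 + 0·1; 1·1 + 0·1 + 3·1) = (11, 10, 4)
w2 = Sw1 = (7·11 + 3·10 + 1·4; 3·11 + 7·10 + 0·4; 1·11 + 0·10 + 3·4) = (111, 103, 23)
w3 = Sw2 = (1109, 1054, 180)
w4 = Sw3 = (11105, 10705, 1649)
The requested component of w4 is 10705.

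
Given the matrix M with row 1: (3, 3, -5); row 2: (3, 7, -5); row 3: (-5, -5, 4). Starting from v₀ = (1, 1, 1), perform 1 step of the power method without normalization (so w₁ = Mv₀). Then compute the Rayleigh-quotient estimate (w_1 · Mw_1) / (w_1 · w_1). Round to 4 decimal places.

w1 = Mv₀ = (1, 5, -6)
Mw1 = (48, 68, -54)
w1·Mw1 = 1·48 + 5·68 + (-6)·(-54) = 712; w1·w1 = 1·1 + 5·5 + (-6)·(-6) = 62
λ ≈ 712/62 = 11.4839

λ ≈ 11.4839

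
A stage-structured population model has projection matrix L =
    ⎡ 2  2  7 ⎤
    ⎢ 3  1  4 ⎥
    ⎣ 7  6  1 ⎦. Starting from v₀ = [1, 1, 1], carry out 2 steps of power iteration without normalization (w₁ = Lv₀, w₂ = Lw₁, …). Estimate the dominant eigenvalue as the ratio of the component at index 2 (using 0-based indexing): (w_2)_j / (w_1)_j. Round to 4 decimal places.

w1 = Lv₀ = (11, 8, 14)
w2 = Lw1 = (136, 97, 139)
Ratio at component: 139 / 14 = 9.9286

9.9286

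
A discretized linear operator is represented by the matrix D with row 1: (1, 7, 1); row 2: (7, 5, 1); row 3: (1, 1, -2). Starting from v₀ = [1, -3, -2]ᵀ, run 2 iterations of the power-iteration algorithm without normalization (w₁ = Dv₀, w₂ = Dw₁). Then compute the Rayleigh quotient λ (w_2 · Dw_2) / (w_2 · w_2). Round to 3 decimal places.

w1 = Dv₀ = (1·1 + 7·(-3) + 1·(-2); 7·1 + 5·(-3) + 1·(-2); 1·1 + 1·(-3) + (-2)·(-2)) = (-22, -10, 2)
w2 = Dw1 = (1·(-22) + 7·(-10) + 1·2; 7·(-22) + 5·(-10) + 1·2; 1·(-22) + 1·(-10) + (-2)·2) = (-90, -202, -36)
Dw2 = (-1540, -1676, -220)
w2·Dw2 = (-90)·(-1540) + (-202)·(-1676) + (-36)·(-220) = 485072; w2·w2 = (-90)·(-90) + (-202)·(-202) + (-36)·(-36) = 50200
λ ≈ 485072/50200 = 9.663

9.663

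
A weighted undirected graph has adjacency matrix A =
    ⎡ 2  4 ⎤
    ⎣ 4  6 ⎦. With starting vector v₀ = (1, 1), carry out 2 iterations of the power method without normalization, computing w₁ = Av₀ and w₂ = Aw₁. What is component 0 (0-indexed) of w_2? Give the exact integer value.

w1 = Av₀ = (2·1 + 4·1; 4·1 + 6·1) = (6, 10)
w2 = Aw1 = (2·6 + 4·10; 4·6 + 6·10) = (52, 84)
The requested component of w2 is 52.

52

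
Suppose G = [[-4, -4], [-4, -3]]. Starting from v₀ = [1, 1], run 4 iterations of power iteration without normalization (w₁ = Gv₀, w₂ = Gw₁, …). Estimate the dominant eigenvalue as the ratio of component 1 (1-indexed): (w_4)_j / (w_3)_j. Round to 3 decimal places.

w1 = Gv₀ = (-8, -7)
w2 = Gw1 = (60, 53)
w3 = Gw2 = (-452, -399)
w4 = Gw3 = (3404, 3005)
Ratio at component: 3404 / -452 = -7.531

-7.531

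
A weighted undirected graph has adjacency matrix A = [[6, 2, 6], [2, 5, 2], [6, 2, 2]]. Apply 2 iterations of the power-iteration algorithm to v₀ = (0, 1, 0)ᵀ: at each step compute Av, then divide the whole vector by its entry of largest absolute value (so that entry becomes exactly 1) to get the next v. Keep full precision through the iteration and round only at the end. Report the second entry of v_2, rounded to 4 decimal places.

0.9706

Av0 = (2.00000, 5.00000, 2.00000); divide by 5.00000 → v1 = (0.40000, 1.00000, 0.40000)
Av1 = (6.80000, 6.60000, 5.20000); divide by 6.80000 → v2 = (1.00000, 0.97059, 0.76471)
Requested entry of v2: 33/34 = 0.9706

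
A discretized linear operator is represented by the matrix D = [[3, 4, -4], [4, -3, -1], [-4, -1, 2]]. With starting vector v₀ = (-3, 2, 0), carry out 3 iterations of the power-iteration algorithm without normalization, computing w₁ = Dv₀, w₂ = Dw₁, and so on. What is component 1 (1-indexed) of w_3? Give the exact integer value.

w1 = Dv₀ = (3·(-3) + 4·2 + (-4)·0; 4·(-3) + (-3)·2 + (-1)·0; (-4)·(-3) + (-1)·2 + 2·0) = (-1, -18, 10)
w2 = Dw1 = (3·(-1) + 4·(-18) + (-4)·10; 4·(-1) + (-3)·(-18) + (-1)·10; (-4)·(-1) + (-1)·(-18) + 2·10) = (-115, 40, 42)
w3 = Dw2 = (-353, -622, 504)
The requested component of w3 is -353.

-353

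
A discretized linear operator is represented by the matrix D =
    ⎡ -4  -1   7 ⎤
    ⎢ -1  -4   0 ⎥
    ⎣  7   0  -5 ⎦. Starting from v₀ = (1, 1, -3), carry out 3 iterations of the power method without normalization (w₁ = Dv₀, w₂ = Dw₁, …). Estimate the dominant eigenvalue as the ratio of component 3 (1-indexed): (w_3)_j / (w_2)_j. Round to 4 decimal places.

-11.3048

w1 = Dv₀ = ((-4)·1 + (-1)·1 + 7·(-3); (-1)·1 + (-4)·1 + 0·(-3); 7·1 + 0·1 + (-5)·(-3)) = (-26, -5, 22)
w2 = Dw1 = ((-4)·(-26) + (-1)·(-5) + 7·22; (-1)·(-26) + (-4)·(-5) + 0·22; 7·(-26) + 0·(-5) + (-5)·22) = (263, 46, -292)
w3 = Dw2 = (-3142, -447, 3301)
Ratio at component: 3301 / -292 = -11.3048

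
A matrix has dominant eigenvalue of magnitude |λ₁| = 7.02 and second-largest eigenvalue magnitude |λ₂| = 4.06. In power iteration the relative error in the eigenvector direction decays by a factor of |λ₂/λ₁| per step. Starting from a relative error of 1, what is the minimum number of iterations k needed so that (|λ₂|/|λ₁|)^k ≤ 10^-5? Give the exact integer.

22

|λ₂/λ₁| = 4.06/7.02 = 0.57835
Need k ≥ ln(10^-5) / ln(0.57835) = -11.5129 / -0.5476 ≈ 21.025
Smallest integer k satisfying the bound: 22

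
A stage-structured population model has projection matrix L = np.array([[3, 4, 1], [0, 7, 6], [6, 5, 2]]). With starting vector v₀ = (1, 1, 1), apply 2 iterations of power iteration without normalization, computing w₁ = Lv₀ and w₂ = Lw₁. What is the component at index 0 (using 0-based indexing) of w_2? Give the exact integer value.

w1 = Lv₀ = (3·1 + 4·1 + 1·1; 0·1 + 7·1 + 6·1; 6·1 + 5·1 + 2·1) = (8, 13, 13)
w2 = Lw1 = (3·8 + 4·13 + 1·13; 0·8 + 7·13 + 6·13; 6·8 + 5·13 + 2·13) = (89, 169, 139)
The requested component of w2 is 89.

89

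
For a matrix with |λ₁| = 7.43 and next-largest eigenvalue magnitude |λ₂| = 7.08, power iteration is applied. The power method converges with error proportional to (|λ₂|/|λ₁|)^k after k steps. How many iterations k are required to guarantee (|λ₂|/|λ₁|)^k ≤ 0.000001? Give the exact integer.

|λ₂/λ₁| = 7.08/7.43 = 0.95289
Need k ≥ ln(0.000001) / ln(0.95289) = -13.8155 / -0.0483 ≈ 286.320
Smallest integer k satisfying the bound: 287

287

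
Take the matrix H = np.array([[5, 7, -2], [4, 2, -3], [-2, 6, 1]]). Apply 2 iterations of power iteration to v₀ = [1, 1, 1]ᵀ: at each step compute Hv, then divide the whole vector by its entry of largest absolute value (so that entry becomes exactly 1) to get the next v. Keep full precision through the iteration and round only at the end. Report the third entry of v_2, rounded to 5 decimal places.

0.04918

Hv0 = (10.000000, 3.000000, 5.000000); divide by 10.000000 → v1 = (1.000000, 0.300000, 0.500000)
Hv1 = (6.100000, 3.100000, 0.300000); divide by 6.100000 → v2 = (1.000000, 0.508197, 0.049180)
Requested entry of v2: 3/61 = 0.04918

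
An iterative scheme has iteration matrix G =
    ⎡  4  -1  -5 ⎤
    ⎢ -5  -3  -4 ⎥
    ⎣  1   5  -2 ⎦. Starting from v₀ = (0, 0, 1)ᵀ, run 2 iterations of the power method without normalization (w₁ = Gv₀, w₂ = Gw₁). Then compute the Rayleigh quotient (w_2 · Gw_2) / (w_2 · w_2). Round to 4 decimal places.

λ ≈ -2.6547

w1 = Gv₀ = (-5, -4, -2)
w2 = Gw1 = (-6, 45, -21)
Gw2 = (36, -21, 261)
w2·Gw2 = (-6)·36 + 45·(-21) + (-21)·261 = -6642; w2·w2 = (-6)·(-6) + 45·45 + (-21)·(-21) = 2502
λ ≈ -6642/2502 = -2.6547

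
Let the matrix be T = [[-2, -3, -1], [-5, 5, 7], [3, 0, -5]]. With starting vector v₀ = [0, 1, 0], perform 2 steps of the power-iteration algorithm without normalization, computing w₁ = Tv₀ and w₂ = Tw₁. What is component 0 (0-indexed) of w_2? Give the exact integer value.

w1 = Tv₀ = (-3, 5, 0)
w2 = Tw1 = (-9, 40, -9)
The requested component of w2 is -9.

-9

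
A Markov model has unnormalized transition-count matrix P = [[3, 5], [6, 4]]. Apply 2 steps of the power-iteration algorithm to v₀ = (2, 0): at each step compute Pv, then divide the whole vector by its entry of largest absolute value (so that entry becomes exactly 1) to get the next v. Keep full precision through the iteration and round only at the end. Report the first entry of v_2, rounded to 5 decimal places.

0.92857

Pv0 = (6.000000, 12.000000); divide by 12.000000 → v1 = (0.500000, 1.000000)
Pv1 = (6.500000, 7.000000); divide by 7.000000 → v2 = (0.928571, 1.000000)
Requested entry of v2: 78/84 = 0.92857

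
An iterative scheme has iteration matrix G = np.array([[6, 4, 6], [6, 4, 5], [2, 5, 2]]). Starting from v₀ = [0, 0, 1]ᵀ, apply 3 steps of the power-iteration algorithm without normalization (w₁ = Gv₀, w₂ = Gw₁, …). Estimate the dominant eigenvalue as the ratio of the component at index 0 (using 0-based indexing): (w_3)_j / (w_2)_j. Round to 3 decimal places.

13.500

w1 = Gv₀ = (6·0 + 4·0 + 6·1; 6·0 + 4·0 + 5·1; 2·0 + 5·0 + 2·1) = (6, 5, 2)
w2 = Gw1 = (6·6 + 4·5 + 6·2; 6·6 + 4·5 + 5·2; 2·6 + 5·5 + 2·2) = (68, 66, 41)
w3 = Gw2 = (918, 877, 548)
Ratio at component: 918 / 68 = 13.500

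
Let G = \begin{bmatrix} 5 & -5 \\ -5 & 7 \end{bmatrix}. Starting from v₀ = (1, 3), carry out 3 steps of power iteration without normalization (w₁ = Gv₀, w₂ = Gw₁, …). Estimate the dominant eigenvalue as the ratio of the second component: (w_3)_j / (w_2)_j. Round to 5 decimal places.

w1 = Gv₀ = (5·1 + (-5)·3; (-5)·1 + 7·3) = (-10, 16)
w2 = Gw1 = (5·(-10) + (-5)·16; (-5)·(-10) + 7·16) = (-130, 162)
w3 = Gw2 = (-1460, 1784)
Ratio at component: 1784 / 162 = 11.01235

λ ≈ 11.01235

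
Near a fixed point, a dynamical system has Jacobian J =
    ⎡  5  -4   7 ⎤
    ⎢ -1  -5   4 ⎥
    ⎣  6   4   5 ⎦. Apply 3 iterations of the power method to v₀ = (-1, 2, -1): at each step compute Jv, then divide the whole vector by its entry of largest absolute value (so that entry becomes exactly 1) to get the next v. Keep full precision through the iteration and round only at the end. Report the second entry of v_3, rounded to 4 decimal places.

0.5365

Jv0 = (-20.00000, -13.00000, -3.00000); divide by -20.00000 → v1 = (1.00000, 0.65000, 0.15000)
Jv1 = (3.45000, -3.65000, 9.35000); divide by 9.35000 → v2 = (0.36898, -0.39037, 1.00000)
Jv2 = (10.40642, 5.58289, 5.65241); divide by 10.40642 → v3 = (1.00000, 0.53649, 0.54317)
Requested entry of v3: -1044/-1946 = 0.5365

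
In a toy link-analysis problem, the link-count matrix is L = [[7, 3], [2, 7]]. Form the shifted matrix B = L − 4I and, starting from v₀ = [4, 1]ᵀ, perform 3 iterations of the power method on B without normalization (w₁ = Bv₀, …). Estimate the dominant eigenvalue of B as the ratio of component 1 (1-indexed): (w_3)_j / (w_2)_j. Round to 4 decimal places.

μ ≈ 5.4231

B = L − 4I has rows (3, 3); (2, 3)
w1 = Bv₀ = (3·4 + 3·1; 2·4 + 3·1) = (15, 11)
w2 = Bw1 = (3·15 + 3·11; 2·15 + 3·11) = (78, 63)
w3 = Bw2 = (423, 345)
Ratio: 423/78 = 5.4231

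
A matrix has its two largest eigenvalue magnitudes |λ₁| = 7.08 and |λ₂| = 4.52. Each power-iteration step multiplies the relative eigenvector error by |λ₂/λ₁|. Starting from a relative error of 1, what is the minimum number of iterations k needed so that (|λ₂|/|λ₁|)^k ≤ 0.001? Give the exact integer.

16

|λ₂/λ₁| = 4.52/7.08 = 0.63842
Need k ≥ ln(0.001) / ln(0.63842) = -6.9078 / -0.4488 ≈ 15.393
Smallest integer k satisfying the bound: 16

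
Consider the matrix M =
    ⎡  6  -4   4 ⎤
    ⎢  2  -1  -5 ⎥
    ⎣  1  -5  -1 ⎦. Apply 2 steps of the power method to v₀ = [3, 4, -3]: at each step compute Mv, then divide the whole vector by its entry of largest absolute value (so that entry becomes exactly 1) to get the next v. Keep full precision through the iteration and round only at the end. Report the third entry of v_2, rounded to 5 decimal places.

0.44022

Mv0 = (-10.000000, 17.000000, -14.000000); divide by 17.000000 → v1 = (-0.588235, 1.000000, -0.823529)
Mv1 = (-10.823529, 1.941176, -4.764706); divide by -10.823529 → v2 = (1.000000, -0.179348, 0.440217)
Requested entry of v2: -81/-184 = 0.44022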